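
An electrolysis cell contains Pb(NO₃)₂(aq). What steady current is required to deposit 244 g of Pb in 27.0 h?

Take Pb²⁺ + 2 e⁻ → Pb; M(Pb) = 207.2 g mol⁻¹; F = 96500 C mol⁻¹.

2.34 A

n(Pb) = 244 / 207.2 = 1.178 mol.
n(e⁻) = 2 × 1.178 = 2.355 mol.
Q = n(e⁻)·F = 2.355 × 96500 = 227300 C.
I = Q/t = 227300 / 97200 s = 2.34 A.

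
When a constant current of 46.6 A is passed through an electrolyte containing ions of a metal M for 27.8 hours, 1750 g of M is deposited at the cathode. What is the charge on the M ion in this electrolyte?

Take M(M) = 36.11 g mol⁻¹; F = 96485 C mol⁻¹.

Q = I·t = 46.60 A × 100080 s = 4664000 C, so n(e⁻) = 4664000/96485 = 48.34 mol.
n(M) deposited = 1750 / 36.11 = 48.46 mol.
Electrons per atom = n(e⁻)/n(M) = 48.34 / 48.46 = 0.997 ≈ 1, so the ion is M⁺.

+1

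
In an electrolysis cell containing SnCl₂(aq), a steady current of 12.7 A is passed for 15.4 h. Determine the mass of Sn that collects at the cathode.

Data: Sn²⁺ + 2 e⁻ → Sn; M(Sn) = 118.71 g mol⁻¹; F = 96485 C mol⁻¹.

Q = I·t = 12.70 A × 55440 s = 704100 C.
n(e⁻) = Q/F = 704100 / 96485 = 7.297 mol.
Sn²⁺ + 2 e⁻ → Sn, so n(Sn) = n(e⁻)/2 = 3.649 mol.
m = n·M = 3.649 × 118.71 = 433 g.

433 g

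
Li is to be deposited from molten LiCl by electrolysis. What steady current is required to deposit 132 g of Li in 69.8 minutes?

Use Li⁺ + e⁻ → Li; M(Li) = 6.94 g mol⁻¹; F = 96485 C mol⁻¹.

n(Li) = 132 / 6.94 = 19.02 mol.
n(e⁻) = 1 × 19.02 = 19.02 mol.
Q = n(e⁻)·F = 19.02 × 96485 = 1835000 C.
I = Q/t = 1835000 / 4188.0 s = 438 A.

438 A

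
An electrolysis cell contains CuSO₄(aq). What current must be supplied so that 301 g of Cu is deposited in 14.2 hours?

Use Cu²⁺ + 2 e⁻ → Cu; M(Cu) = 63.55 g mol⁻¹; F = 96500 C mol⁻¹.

n(Cu) = 301 / 63.55 = 4.736 mol.
n(e⁻) = 2 × 4.736 = 9.473 mol.
Q = n(e⁻)·F = 9.473 × 96500 = 914100 C.
I = Q/t = 914100 / 51120 s = 17.9 A.

17.9 A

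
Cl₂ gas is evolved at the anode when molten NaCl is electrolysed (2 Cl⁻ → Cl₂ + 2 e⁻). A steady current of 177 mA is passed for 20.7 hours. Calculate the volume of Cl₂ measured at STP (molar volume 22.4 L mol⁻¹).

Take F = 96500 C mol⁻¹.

1.53 L

Q = I·t = 0.1770 A × 74520 s = 13190 C.
n(e⁻) = Q/F = 13190 / 96500 = 0.1367 mol.
2 electrons are transferred per Cl₂ molecule, so n(Cl₂) = 0.1367 / 2 = 0.06834 mol.
V = n × V_m = 0.06834 × 22.4 = 1.53 L.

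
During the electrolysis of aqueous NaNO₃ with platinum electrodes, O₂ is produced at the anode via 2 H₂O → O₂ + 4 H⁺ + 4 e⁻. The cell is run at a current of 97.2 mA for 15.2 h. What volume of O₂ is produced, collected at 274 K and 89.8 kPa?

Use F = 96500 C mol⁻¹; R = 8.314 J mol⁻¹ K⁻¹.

Q = I·t = 0.09720 A × 54720 s = 5319 C.
n(e⁻) = Q/F = 5319 / 96500 = 0.05512 mol.
4 electrons are transferred per O₂ molecule, so n(O₂) = 0.05512 / 4 = 0.01378 mol.
V = nRT/P = (0.01378 × 8.314 × 274) / (89.8 × 10³ Pa) = 3.50 × 10⁻⁴ m³ = 0.350 L.

0.350 L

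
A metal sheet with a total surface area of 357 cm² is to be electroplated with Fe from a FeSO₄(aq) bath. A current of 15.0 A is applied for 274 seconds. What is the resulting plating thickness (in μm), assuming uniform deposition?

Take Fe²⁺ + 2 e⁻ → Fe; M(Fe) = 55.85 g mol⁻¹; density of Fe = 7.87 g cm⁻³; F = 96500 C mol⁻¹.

4.23 μm

Q = I·t = 15.00 × 274.00 = 4110 C; n(e⁻) = 0.04259 mol.
n(Fe) = n(e⁻)/2 = 0.02130 mol, so m = 0.02130 × 55.85 = 1.189 g.
Volume = m/ρ = 1.189 / 7.87 = 0.1511 cm³.
Thickness = V/A = 0.1511 / 357 = 4.23 × 10⁻⁴ cm = 4.23 μm.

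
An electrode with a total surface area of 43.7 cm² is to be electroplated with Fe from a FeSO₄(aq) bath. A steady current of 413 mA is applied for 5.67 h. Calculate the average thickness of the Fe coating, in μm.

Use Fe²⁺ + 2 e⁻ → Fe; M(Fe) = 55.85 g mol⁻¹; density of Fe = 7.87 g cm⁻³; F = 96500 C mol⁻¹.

Q = I·t = 0.4130 × 20412 = 8430 C; n(e⁻) = 0.08736 mol.
n(Fe) = n(e⁻)/2 = 0.04368 mol, so m = 0.04368 × 55.85 = 2.440 g.
Volume = m/ρ = 2.440 / 7.87 = 0.3100 cm³.
Thickness = V/A = 0.3100 / 43.7 = 0.00709 cm = 70.9 μm.

70.9 μm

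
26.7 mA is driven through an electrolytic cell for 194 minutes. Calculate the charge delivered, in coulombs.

Q = I·t = 0.02670 A × 11640 s = 311 C.

311 C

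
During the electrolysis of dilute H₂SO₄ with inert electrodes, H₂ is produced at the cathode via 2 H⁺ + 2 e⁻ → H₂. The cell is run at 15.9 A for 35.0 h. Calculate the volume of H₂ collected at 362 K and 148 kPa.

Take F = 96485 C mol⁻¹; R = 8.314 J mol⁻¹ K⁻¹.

211 L

Q = I·t = 15.90 A × 126000 s = 2003000 C.
n(e⁻) = Q/F = 2003000 / 96485 = 20.76 mol.
2 electrons are transferred per H₂ molecule, so n(H₂) = 20.76 / 2 = 10.38 mol.
V = nRT/P = (10.38 × 8.314 × 362) / (148 × 10³ Pa) = 0.211 m³ = 211 L.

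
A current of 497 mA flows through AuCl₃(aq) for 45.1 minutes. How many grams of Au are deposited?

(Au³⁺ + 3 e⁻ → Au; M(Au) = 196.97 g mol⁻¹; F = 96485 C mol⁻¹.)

0.915 g

Q = I·t = 0.4970 A × 2706.0 s = 1345 C.
n(e⁻) = Q/F = 1345 / 96485 = 0.01394 mol.
Au³⁺ + 3 e⁻ → Au, so n(Au) = n(e⁻)/3 = 0.004646 mol.
m = n·M = 0.004646 × 196.97 = 0.915 g.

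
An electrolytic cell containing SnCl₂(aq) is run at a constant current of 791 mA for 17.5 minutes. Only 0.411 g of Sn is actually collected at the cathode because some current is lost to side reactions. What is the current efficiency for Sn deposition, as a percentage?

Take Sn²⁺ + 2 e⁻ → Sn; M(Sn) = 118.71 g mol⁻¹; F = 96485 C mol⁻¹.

Q = I·t = 0.7910 × 1050.0 = 830.6 C; n(e⁻) = 830.6/96485 = 0.008608 mol.
Theoretical n(Sn) = n(e⁻)/2 = 0.004304 mol, i.e. m_theo = 0.004304 × 118.71 = 0.5109 g.
Efficiency = m_actual / m_theo = 0.411 / 0.5109 = 80.4 %.

80.4 %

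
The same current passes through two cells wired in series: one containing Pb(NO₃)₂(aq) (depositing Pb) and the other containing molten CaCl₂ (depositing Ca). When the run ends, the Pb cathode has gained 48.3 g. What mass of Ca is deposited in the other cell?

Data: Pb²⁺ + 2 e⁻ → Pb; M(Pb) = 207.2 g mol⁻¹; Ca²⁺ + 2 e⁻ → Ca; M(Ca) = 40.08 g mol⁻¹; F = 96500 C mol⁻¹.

9.34 g

n(Pb) = 48.3 / 207.2 = 0.2331 mol.
Since Pb²⁺ + 2 e⁻ → Pb, n(e⁻) passed = 2 × 0.2331 = 0.4662 mol.
Cells in series carry the same charge, so the same 0.4662 mol of electrons passes through cell 2.
Ca²⁺ + 2 e⁻ → Ca, so n(Ca) = 0.4662 / 2 = 0.2331 mol.
m(Ca) = 0.2331 × 40.08 = 9.34 g.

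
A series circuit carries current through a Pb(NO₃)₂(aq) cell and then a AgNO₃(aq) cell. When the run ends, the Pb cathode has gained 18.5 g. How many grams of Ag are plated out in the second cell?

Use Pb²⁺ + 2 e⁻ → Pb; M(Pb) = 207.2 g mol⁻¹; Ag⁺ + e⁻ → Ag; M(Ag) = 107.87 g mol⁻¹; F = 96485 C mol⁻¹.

19.3 g

n(Pb) = 18.5 / 207.2 = 0.08929 mol.
Since Pb²⁺ + 2 e⁻ → Pb, n(e⁻) passed = 2 × 0.08929 = 0.1786 mol.
Cells in series carry the same charge, so the same 0.1786 mol of electrons passes through cell 2.
Ag⁺ + e⁻ → Ag, so n(Ag) = 0.1786 / 1 = 0.1786 mol.
m(Ag) = 0.1786 × 107.87 = 19.3 g.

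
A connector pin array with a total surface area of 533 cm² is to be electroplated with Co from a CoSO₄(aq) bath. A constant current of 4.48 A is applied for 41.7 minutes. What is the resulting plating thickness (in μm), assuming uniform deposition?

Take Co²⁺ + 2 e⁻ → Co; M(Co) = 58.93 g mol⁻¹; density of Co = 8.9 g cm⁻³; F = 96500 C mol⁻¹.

7.21 μm

Q = I·t = 4.480 × 2502.0 = 11210 C; n(e⁻) = 0.1162 mol.
n(Co) = n(e⁻)/2 = 0.05808 mol, so m = 0.05808 × 58.93 = 3.423 g.
Volume = m/ρ = 3.423 / 8.9 = 0.3846 cm³.
Thickness = V/A = 0.3846 / 533 = 7.21 × 10⁻⁴ cm = 7.21 μm.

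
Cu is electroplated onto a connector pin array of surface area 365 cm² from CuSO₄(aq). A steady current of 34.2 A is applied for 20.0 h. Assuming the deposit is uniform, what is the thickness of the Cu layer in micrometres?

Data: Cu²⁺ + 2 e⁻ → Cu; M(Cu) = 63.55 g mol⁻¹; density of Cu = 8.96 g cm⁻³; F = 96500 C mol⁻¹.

2480 μm

Q = I·t = 34.20 × 72000 = 2462000 C; n(e⁻) = 25.52 mol.
n(Cu) = n(e⁻)/2 = 12.76 mol, so m = 12.76 × 63.55 = 810.8 g.
Volume = m/ρ = 810.8 / 8.96 = 90.49 cm³.
Thickness = V/A = 90.49 / 365 = 0.248 cm = 2480 μm.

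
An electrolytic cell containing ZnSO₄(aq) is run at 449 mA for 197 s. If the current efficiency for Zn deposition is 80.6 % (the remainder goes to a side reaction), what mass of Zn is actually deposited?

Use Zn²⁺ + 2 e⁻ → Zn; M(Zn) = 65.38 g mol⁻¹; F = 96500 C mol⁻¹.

Q = I·t = 0.4490 × 197.00 = 88.45 C.
n(e⁻) = 88.45/96500 = 0.0009166 mol; theoretically n(Zn) = 0.0009166/2 = 0.0004583 mol, m_theo = 0.02996 g.
At 80.6 % efficiency, m_actual = 0.806 × 0.02996 = 0.0242 g.

0.0242 g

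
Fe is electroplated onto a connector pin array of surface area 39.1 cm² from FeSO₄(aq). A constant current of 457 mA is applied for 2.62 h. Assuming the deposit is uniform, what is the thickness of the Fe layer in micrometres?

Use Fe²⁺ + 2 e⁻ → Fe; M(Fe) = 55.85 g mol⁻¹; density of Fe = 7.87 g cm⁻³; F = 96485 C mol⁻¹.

Q = I·t = 0.4570 × 9432.0 = 4310 C; n(e⁻) = 0.04467 mol.
n(Fe) = n(e⁻)/2 = 0.02234 mol, so m = 0.02234 × 55.85 = 1.248 g.
Volume = m/ρ = 1.248 / 7.87 = 0.1585 cm³.
Thickness = V/A = 0.1585 / 39.1 = 0.00405 cm = 40.5 μm.

40.5 μm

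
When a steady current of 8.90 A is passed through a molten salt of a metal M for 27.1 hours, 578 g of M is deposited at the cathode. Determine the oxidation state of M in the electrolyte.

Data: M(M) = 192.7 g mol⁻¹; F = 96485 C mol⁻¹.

+3

Q = I·t = 8.900 A × 97560 s = 868300 C, so n(e⁻) = 868300/96485 = 8.999 mol.
n(M) deposited = 578 / 192.7 = 2.999 mol.
Electrons per atom = n(e⁻)/n(M) = 8.999 / 2.999 = 3.00 ≈ 3, so the ion is M³⁺.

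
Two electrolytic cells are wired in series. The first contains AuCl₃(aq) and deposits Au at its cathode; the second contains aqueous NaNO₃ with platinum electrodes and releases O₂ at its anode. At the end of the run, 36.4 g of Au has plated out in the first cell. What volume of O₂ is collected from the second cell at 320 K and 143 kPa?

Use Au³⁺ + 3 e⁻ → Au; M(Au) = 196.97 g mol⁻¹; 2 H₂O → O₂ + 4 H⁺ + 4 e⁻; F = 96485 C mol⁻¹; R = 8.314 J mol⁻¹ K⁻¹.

n(Au) = 36.4 / 196.97 = 0.1848 mol, so n(e⁻) = 3 × 0.1848 = 0.5544 mol.
The cells are in series, so the same 0.5544 mol of electrons passes through the second cell.
2 H₂O → O₂ + 4 H⁺ + 4 e⁻ — 4 mol e⁻ per mol O₂, so n(O₂) = 0.5544/4 = 0.1386 mol.
V = nRT/P = (0.1386 × 8.314 × 320) / (143 × 10³) = 0.00258 m³ = 2.58 L.

2.58 L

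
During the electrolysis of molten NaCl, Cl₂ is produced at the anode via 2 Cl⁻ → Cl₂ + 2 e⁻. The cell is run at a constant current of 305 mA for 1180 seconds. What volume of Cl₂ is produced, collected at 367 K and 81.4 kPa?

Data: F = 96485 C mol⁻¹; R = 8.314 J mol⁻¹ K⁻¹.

0.0699 L

Q = I·t = 0.3050 A × 1180.0 s = 359.9 C.
n(e⁻) = Q/F = 359.9 / 96485 = 0.003730 mol.
2 electrons are transferred per Cl₂ molecule, so n(Cl₂) = 0.003730 / 2 = 0.001865 mol.
V = nRT/P = (0.001865 × 8.314 × 367) / (81.4 × 10³ Pa) = 6.99 × 10⁻⁵ m³ = 0.0699 L.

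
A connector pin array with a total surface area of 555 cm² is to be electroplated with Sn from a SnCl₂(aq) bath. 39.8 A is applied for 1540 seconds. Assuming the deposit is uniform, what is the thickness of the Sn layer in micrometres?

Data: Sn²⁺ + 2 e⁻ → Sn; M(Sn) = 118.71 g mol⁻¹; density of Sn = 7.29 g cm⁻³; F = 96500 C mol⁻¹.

93.2 μm

Q = I·t = 39.80 × 1540.0 = 61290 C; n(e⁻) = 0.6352 mol.
n(Sn) = n(e⁻)/2 = 0.3176 mol, so m = 0.3176 × 118.71 = 37.70 g.
Volume = m/ρ = 37.70 / 7.29 = 5.171 cm³.
Thickness = V/A = 5.171 / 555 = 0.00932 cm = 93.2 μm.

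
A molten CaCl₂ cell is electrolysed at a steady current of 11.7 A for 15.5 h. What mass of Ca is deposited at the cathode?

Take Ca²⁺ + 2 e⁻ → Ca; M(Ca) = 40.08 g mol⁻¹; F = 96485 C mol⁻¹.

136 g

Q = I·t = 11.70 A × 55800 s = 652900 C.
n(e⁻) = Q/F = 652900 / 96485 = 6.766 mol.
Ca²⁺ + 2 e⁻ → Ca, so n(Ca) = n(e⁻)/2 = 3.383 mol.
m = n·M = 3.383 × 40.08 = 136 g.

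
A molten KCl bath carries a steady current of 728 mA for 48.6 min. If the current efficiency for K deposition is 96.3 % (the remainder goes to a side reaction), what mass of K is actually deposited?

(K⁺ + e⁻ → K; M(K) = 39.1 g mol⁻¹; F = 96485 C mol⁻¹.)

0.828 g

Q = I·t = 0.7280 × 2916.0 = 2123 C.
n(e⁻) = 2123/96485 = 0.02200 mol; theoretically n(K) = 0.02200/1 = 0.02200 mol, m_theo = 0.8603 g.
At 96.3 % efficiency, m_actual = 0.963 × 0.8603 = 0.828 g.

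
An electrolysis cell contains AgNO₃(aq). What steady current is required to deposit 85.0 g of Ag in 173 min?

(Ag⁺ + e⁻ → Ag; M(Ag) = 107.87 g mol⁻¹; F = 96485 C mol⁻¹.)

n(Ag) = 85.0 / 107.87 = 0.7880 mol.
n(e⁻) = 1 × 0.7880 = 0.7880 mol.
Q = n(e⁻)·F = 0.7880 × 96485 = 76030 C.
I = Q/t = 76030 / 10380 s = 7.32 A.

7.32 A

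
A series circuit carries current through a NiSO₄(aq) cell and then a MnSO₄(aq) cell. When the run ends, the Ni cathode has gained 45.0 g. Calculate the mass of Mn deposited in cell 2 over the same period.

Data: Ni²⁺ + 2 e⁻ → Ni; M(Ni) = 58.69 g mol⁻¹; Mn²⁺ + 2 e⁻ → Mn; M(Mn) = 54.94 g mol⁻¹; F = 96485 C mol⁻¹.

n(Ni) = 45.0 / 58.69 = 0.7667 mol.
Since Ni²⁺ + 2 e⁻ → Ni, n(e⁻) passed = 2 × 0.7667 = 1.533 mol.
Cells in series carry the same charge, so the same 1.533 mol of electrons passes through cell 2.
Mn²⁺ + 2 e⁻ → Mn, so n(Mn) = 1.533 / 2 = 0.7667 mol.
m(Mn) = 0.7667 × 54.94 = 42.1 g.

42.1 g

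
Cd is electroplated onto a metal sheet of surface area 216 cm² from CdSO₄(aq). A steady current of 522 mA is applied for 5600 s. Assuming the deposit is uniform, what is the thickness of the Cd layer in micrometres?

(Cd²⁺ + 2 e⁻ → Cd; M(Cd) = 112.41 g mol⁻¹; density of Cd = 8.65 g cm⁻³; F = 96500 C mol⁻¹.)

Q = I·t = 0.5220 × 5600.0 = 2923 C; n(e⁻) = 0.03029 mol.
n(Cd) = n(e⁻)/2 = 0.01515 mol, so m = 0.01515 × 112.41 = 1.703 g.
Volume = m/ρ = 1.703 / 8.65 = 0.1968 cm³.
Thickness = V/A = 0.1968 / 216 = 9.11 × 10⁻⁴ cm = 9.11 μm.

9.11 μm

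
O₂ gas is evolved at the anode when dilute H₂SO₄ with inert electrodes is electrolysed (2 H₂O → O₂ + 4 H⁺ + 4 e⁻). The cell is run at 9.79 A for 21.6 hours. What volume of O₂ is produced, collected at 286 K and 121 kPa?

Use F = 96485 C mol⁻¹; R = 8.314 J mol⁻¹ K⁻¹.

38.8 L

Q = I·t = 9.790 A × 77760 s = 761300 C.
n(e⁻) = Q/F = 761300 / 96485 = 7.890 mol.
4 electrons are transferred per O₂ molecule, so n(O₂) = 7.890 / 4 = 1.973 mol.
V = nRT/P = (1.973 × 8.314 × 286) / (121 × 10³ Pa) = 0.0388 m³ = 38.8 L.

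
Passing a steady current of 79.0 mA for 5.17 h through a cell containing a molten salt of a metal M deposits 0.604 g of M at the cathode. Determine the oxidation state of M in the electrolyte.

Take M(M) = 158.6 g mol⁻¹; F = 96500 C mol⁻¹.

Q = I·t = 0.07900 A × 18612 s = 1470 C, so n(e⁻) = 1470/96500 = 0.01524 mol.
n(M) deposited = 0.604 / 158.6 = 0.003808 mol.
Electrons per atom = n(e⁻)/n(M) = 0.01524 / 0.003808 = 4.00 ≈ 4, so the ion is M⁴⁺.

+4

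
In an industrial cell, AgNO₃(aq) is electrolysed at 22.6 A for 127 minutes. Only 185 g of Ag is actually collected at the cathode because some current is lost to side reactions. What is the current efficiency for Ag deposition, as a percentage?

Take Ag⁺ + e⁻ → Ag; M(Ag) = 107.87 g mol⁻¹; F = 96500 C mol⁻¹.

96.1 %

Q = I·t = 22.60 × 7620.0 = 172200 C; n(e⁻) = 172200/96500 = 1.785 mol.
Theoretical n(Ag) = n(e⁻)/1 = 1.785 mol, i.e. m_theo = 1.785 × 107.87 = 192.5 g.
Efficiency = m_actual / m_theo = 185 / 192.5 = 96.1 %.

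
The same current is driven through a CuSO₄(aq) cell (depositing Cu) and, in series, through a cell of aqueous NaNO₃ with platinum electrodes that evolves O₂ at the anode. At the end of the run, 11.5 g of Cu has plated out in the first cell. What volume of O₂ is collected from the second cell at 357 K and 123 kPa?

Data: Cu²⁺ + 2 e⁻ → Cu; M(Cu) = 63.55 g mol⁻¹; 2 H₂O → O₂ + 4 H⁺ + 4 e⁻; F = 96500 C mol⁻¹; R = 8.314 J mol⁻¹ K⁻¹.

2.18 L

n(Cu) = 11.5 / 63.55 = 0.1810 mol, so n(e⁻) = 2 × 0.1810 = 0.3619 mol.
The cells are in series, so the same 0.3619 mol of electrons passes through the second cell.
2 H₂O → O₂ + 4 H⁺ + 4 e⁻ — 4 mol e⁻ per mol O₂, so n(O₂) = 0.3619/4 = 0.09048 mol.
V = nRT/P = (0.09048 × 8.314 × 357) / (123 × 10³) = 0.00218 m³ = 2.18 L.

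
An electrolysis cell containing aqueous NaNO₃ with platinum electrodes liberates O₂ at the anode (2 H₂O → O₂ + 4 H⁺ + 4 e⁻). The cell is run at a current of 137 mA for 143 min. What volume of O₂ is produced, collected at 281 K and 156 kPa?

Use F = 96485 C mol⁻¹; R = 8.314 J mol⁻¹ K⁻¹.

Q = I·t = 0.1370 A × 8580.0 s = 1175 C.
n(e⁻) = Q/F = 1175 / 96485 = 0.01218 mol.
4 electrons are transferred per O₂ molecule, so n(O₂) = 0.01218 / 4 = 0.003046 mol.
V = nRT/P = (0.003046 × 8.314 × 281) / (156 × 10³ Pa) = 4.56 × 10⁻⁵ m³ = 0.0456 L.

0.0456 L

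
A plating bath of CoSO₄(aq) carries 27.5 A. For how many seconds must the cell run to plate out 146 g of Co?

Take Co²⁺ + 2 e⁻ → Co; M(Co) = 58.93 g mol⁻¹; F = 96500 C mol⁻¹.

17400 s

n(Co) = m/M = 146 / 58.93 = 2.478 mol.
Each Co atom requires 2 electrons, so n(e⁻) = 2 × 2.478 = 4.955 mol.
Q = n(e⁻)·F = 4.955 × 96500 = 478200 C.
t = Q/I = 478200 / 27.50 A = 17390 s.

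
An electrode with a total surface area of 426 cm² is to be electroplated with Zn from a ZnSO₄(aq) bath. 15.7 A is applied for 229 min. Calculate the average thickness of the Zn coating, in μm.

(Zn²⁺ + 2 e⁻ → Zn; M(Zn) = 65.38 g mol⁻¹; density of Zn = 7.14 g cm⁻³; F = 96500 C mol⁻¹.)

240 μm

Q = I·t = 15.70 × 13740 = 215700 C; n(e⁻) = 2.235 mol.
n(Zn) = n(e⁻)/2 = 1.118 mol, so m = 1.118 × 65.38 = 73.08 g.
Volume = m/ρ = 73.08 / 7.14 = 10.23 cm³.
Thickness = V/A = 10.23 / 426 = 0.0240 cm = 240 μm.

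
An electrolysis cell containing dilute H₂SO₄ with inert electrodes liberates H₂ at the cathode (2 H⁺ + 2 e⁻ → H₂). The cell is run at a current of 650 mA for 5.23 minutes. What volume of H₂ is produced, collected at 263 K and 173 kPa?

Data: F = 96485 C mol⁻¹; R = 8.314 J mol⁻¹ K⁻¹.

Q = I·t = 0.6500 A × 313.80 s = 204.0 C.
n(e⁻) = Q/F = 204.0 / 96485 = 0.002114 mol.
2 electrons are transferred per H₂ molecule, so n(H₂) = 0.002114 / 2 = 0.001057 mol.
V = nRT/P = (0.001057 × 8.314 × 263) / (173 × 10³ Pa) = 1.34 × 10⁻⁵ m³ = 0.0134 L.

0.0134 L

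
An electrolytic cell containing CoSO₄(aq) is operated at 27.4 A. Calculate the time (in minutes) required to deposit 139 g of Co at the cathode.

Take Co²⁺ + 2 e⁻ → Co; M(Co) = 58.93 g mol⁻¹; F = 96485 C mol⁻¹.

277 min

n(Co) = m/M = 139 / 58.93 = 2.359 mol.
Each Co atom requires 2 electrons, so n(e⁻) = 2 × 2.359 = 4.717 mol.
Q = n(e⁻)·F = 4.717 × 96485 = 455200 C.
t = Q/I = 455200 / 27.40 A = 16610 s = 277 min.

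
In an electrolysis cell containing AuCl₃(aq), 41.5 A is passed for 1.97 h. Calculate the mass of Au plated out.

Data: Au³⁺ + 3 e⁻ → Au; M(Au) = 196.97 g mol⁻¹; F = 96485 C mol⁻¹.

Q = I·t = 41.50 A × 7092.0 s = 294300 C.
n(e⁻) = Q/F = 294300 / 96485 = 3.050 mol.
Au³⁺ + 3 e⁻ → Au, so n(Au) = n(e⁻)/3 = 1.017 mol.
m = n·M = 1.017 × 196.97 = 200 g.

200 g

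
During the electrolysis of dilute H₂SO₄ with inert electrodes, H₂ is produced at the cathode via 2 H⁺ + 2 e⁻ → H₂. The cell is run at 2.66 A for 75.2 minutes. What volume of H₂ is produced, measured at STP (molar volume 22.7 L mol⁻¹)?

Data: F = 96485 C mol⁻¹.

1.41 L

Q = I·t = 2.660 A × 4512.0 s = 12000 C.
n(e⁻) = Q/F = 12000 / 96485 = 0.1244 mol.
2 electrons are transferred per H₂ molecule, so n(H₂) = 0.1244 / 2 = 0.06220 mol.
V = n × V_m = 0.06220 × 22.7 = 1.41 L.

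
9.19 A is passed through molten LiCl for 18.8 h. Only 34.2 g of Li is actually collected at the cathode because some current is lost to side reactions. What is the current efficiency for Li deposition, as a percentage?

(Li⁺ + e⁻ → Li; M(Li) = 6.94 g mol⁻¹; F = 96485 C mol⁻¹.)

Q = I·t = 9.190 × 67680 = 622000 C; n(e⁻) = 622000/96485 = 6.446 mol.
Theoretical n(Li) = n(e⁻)/1 = 6.446 mol, i.e. m_theo = 6.446 × 6.94 = 44.74 g.
Efficiency = m_actual / m_theo = 34.2 / 44.74 = 76.4 %.

76.4 %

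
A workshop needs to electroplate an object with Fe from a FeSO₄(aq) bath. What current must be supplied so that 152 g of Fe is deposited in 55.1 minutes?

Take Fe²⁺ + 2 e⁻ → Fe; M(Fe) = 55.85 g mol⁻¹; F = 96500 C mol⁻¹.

159 A

n(Fe) = 152 / 55.85 = 2.722 mol.
n(e⁻) = 2 × 2.722 = 5.443 mol.
Q = n(e⁻)·F = 5.443 × 96500 = 525300 C.
I = Q/t = 525300 / 3306.0 s = 159 A.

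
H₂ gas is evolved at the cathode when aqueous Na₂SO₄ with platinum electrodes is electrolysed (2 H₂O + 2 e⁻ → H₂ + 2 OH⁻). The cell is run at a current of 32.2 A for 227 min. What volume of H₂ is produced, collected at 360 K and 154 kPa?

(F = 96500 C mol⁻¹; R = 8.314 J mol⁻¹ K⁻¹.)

44.2 L

Q = I·t = 32.20 A × 13620 s = 438600 C.
n(e⁻) = Q/F = 438600 / 96500 = 4.545 mol.
2 electrons are transferred per H₂ molecule, so n(H₂) = 4.545 / 2 = 2.272 mol.
V = nRT/P = (2.272 × 8.314 × 360) / (154 × 10³ Pa) = 0.0442 m³ = 44.2 L.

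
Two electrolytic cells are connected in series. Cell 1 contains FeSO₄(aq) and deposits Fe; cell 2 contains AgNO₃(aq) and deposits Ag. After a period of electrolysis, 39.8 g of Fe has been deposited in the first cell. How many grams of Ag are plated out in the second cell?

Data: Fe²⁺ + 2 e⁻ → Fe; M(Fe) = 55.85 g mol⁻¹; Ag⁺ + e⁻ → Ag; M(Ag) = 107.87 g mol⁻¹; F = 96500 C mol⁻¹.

154 g

n(Fe) = 39.8 / 55.85 = 0.7126 mol.
Since Fe²⁺ + 2 e⁻ → Fe, n(e⁻) passed = 2 × 0.7126 = 1.425 mol.
Cells in series carry the same charge, so the same 1.425 mol of electrons passes through cell 2.
Ag⁺ + e⁻ → Ag, so n(Ag) = 1.425 / 1 = 1.425 mol.
m(Ag) = 1.425 × 107.87 = 154 g.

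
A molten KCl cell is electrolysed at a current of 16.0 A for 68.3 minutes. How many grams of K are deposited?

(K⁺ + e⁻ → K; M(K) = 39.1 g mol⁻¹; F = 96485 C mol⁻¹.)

26.6 g

Q = I·t = 16.00 A × 4098.0 s = 65570 C.
n(e⁻) = Q/F = 65570 / 96485 = 0.6796 mol.
K⁺ + e⁻ → K, so n(K) = n(e⁻)/1 = 0.6796 mol.
m = n·M = 0.6796 × 39.1 = 26.6 g.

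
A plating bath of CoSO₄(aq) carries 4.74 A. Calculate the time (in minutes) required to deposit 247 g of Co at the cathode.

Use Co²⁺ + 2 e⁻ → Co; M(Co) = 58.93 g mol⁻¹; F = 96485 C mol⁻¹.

n(Co) = m/M = 247 / 58.93 = 4.191 mol.
Each Co atom requires 2 electrons, so n(e⁻) = 2 × 4.191 = 8.383 mol.
Q = n(e⁻)·F = 8.383 × 96485 = 808800 C.
t = Q/I = 808800 / 4.740 A = 170600 s = 2840 min.

2840 min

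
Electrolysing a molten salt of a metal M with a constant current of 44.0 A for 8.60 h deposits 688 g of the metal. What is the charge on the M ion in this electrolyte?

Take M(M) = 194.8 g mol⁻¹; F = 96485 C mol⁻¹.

+4

Q = I·t = 44.00 A × 30960 s = 1362000 C, so n(e⁻) = 1362000/96485 = 14.12 mol.
n(M) deposited = 688 / 194.8 = 3.532 mol.
Electrons per atom = n(e⁻)/n(M) = 14.12 / 3.532 = 4.00 ≈ 4, so the ion is M⁴⁺.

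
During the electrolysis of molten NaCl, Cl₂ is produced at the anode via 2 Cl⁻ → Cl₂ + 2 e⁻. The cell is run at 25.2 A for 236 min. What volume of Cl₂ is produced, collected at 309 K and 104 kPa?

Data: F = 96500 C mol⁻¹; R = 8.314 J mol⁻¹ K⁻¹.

Q = I·t = 25.20 A × 14160 s = 356800 C.
n(e⁻) = Q/F = 356800 / 96500 = 3.698 mol.
2 electrons are transferred per Cl₂ molecule, so n(Cl₂) = 3.698 / 2 = 1.849 mol.
V = nRT/P = (1.849 × 8.314 × 309) / (104 × 10³ Pa) = 0.0457 m³ = 45.7 L.

45.7 L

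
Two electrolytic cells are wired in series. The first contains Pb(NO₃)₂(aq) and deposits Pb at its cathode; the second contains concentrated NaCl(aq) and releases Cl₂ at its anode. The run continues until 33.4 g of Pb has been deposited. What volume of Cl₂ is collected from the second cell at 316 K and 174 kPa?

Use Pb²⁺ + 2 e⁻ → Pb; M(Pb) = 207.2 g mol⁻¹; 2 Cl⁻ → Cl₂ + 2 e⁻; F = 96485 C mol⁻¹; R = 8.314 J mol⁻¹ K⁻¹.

2.43 L

n(Pb) = 33.4 / 207.2 = 0.1612 mol, so n(e⁻) = 2 × 0.1612 = 0.3224 mol.
The cells are in series, so the same 0.3224 mol of electrons passes through the second cell.
2 Cl⁻ → Cl₂ + 2 e⁻ — 2 mol e⁻ per mol Cl₂, so n(Cl₂) = 0.3224/2 = 0.1612 mol.
V = nRT/P = (0.1612 × 8.314 × 316) / (174 × 10³) = 0.00243 m³ = 2.43 L.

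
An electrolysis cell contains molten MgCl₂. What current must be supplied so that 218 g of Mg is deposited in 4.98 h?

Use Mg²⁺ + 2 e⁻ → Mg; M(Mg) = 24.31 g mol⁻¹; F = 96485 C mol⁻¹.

n(Mg) = 218 / 24.31 = 8.968 mol.
n(e⁻) = 2 × 8.968 = 17.94 mol.
Q = n(e⁻)·F = 17.94 × 96485 = 1730000 C.
I = Q/t = 1730000 / 17928 s = 96.5 A.

96.5 A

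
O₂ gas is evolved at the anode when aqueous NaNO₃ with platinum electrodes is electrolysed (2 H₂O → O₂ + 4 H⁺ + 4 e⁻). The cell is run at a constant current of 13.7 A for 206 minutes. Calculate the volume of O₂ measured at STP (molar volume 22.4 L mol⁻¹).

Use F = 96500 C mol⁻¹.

Q = I·t = 13.70 A × 12360 s = 169300 C.
n(e⁻) = Q/F = 169300 / 96500 = 1.755 mol.
4 electrons are transferred per O₂ molecule, so n(O₂) = 1.755 / 4 = 0.4387 mol.
V = n × V_m = 0.4387 × 22.4 = 9.83 L.

9.83 L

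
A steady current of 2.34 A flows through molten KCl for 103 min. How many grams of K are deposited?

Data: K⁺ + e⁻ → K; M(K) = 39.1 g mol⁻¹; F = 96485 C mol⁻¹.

5.86 g

Q = I·t = 2.340 A × 6180.0 s = 14460 C.
n(e⁻) = Q/F = 14460 / 96485 = 0.1499 mol.
K⁺ + e⁻ → K, so n(K) = n(e⁻)/1 = 0.1499 mol.
m = n·M = 0.1499 × 39.1 = 5.86 g.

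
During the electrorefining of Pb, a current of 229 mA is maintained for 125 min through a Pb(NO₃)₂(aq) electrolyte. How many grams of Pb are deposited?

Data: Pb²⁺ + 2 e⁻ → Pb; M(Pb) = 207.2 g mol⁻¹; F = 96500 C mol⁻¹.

Q = I·t = 0.2290 A × 7500.0 s = 1718 C.
n(e⁻) = Q/F = 1718 / 96500 = 0.01780 mol.
Pb²⁺ + 2 e⁻ → Pb, so n(Pb) = n(e⁻)/2 = 0.008899 mol.
m = n·M = 0.008899 × 207.2 = 1.84 g.

1.84 g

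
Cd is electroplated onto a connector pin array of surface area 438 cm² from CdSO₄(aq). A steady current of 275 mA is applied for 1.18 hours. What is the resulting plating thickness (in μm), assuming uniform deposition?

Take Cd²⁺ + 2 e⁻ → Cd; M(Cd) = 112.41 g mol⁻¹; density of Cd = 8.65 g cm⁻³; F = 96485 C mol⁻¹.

Q = I·t = 0.2750 × 4248.0 = 1168 C; n(e⁻) = 0.01211 mol.
n(Cd) = n(e⁻)/2 = 0.006054 mol, so m = 0.006054 × 112.41 = 0.6805 g.
Volume = m/ρ = 0.6805 / 8.65 = 0.07867 cm³.
Thickness = V/A = 0.07867 / 438 = 1.80 × 10⁻⁴ cm = 1.80 μm.

1.80 μm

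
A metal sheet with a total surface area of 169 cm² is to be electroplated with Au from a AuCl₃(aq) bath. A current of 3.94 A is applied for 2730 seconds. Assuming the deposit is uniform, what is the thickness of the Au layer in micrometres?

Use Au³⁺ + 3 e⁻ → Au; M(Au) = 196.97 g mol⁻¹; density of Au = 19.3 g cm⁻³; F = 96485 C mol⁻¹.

Q = I·t = 3.940 × 2730.0 = 10760 C; n(e⁻) = 0.1115 mol.
n(Au) = n(e⁻)/3 = 0.03716 mol, so m = 0.03716 × 196.97 = 7.319 g.
Volume = m/ρ = 7.319 / 19.3 = 0.3792 cm³.
Thickness = V/A = 0.3792 / 169 = 0.00224 cm = 22.4 μm.

22.4 μm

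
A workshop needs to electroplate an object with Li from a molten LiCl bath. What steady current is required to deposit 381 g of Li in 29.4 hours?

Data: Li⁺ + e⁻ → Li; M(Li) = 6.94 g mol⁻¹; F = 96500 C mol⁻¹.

n(Li) = 381 / 6.94 = 54.90 mol.
n(e⁻) = 1 × 54.90 = 54.90 mol.
Q = n(e⁻)·F = 54.90 × 96500 = 5298000 C.
I = Q/t = 5298000 / 105840 s = 50.1 A.

50.1 A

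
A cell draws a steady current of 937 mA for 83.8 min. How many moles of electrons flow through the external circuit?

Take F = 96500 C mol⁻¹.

0.0488 mol

Q = I·t = 0.9370 A × 5028.0 s = 4711 C.
n(e⁻) = Q/F = 4711 / 96500 = 0.0488 mol.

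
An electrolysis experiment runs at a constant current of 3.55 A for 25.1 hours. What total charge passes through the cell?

3.21 × 10⁵ C

Q = I·t = 3.550 A × 90360 s = 3.21 × 10⁵ C.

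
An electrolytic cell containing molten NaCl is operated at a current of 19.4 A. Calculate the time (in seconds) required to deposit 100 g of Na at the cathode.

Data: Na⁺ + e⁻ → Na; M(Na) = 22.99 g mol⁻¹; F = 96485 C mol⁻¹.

n(Na) = m/M = 100 / 22.99 = 4.350 mol.
Each Na atom requires 1 electron, so n(e⁻) = 1 × 4.350 = 4.350 mol.
Q = n(e⁻)·F = 4.350 × 96485 = 419700 C.
t = Q/I = 419700 / 19.40 A = 21630 s.

21600 s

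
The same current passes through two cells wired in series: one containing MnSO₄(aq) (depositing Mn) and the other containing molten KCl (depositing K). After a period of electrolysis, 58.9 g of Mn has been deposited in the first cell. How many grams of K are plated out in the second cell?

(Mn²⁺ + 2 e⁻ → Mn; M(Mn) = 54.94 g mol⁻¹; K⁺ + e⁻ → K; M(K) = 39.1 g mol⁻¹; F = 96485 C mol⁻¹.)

n(Mn) = 58.9 / 54.94 = 1.072 mol.
Since Mn²⁺ + 2 e⁻ → Mn, n(e⁻) passed = 2 × 1.072 = 2.144 mol.
Cells in series carry the same charge, so the same 2.144 mol of electrons passes through cell 2.
K⁺ + e⁻ → K, so n(K) = 2.144 / 1 = 2.144 mol.
m(K) = 2.144 × 39.1 = 83.8 g.

83.8 g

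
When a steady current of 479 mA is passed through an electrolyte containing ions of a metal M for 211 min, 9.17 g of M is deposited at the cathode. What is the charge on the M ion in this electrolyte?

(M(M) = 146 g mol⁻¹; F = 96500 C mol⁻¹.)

Q = I·t = 0.4790 A × 12660 s = 6064 C, so n(e⁻) = 6064/96500 = 0.06284 mol.
n(M) deposited = 9.17 / 146 = 0.06281 mol.
Electrons per atom = n(e⁻)/n(M) = 0.06284 / 0.06281 = 1.00 ≈ 1, so the ion is M⁺.

+1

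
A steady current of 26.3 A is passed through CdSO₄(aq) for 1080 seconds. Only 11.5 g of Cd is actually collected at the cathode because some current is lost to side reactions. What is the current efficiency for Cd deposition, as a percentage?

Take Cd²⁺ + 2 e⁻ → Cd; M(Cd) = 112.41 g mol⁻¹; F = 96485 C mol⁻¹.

Q = I·t = 26.30 × 1080.0 = 28400 C; n(e⁻) = 28400/96485 = 0.2944 mol.
Theoretical n(Cd) = n(e⁻)/2 = 0.1472 mol, i.e. m_theo = 0.1472 × 112.41 = 16.55 g.
Efficiency = m_actual / m_theo = 11.5 / 16.55 = 69.5 %.

69.5 %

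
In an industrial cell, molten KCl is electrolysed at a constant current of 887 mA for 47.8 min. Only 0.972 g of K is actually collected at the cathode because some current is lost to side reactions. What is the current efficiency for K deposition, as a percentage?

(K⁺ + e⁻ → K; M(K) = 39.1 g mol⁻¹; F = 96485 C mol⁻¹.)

94.3 %

Q = I·t = 0.8870 × 2868.0 = 2544 C; n(e⁻) = 2544/96485 = 0.02637 mol.
Theoretical n(K) = n(e⁻)/1 = 0.02637 mol, i.e. m_theo = 0.02637 × 39.1 = 1.031 g.
Efficiency = m_actual / m_theo = 0.972 / 1.031 = 94.3 %.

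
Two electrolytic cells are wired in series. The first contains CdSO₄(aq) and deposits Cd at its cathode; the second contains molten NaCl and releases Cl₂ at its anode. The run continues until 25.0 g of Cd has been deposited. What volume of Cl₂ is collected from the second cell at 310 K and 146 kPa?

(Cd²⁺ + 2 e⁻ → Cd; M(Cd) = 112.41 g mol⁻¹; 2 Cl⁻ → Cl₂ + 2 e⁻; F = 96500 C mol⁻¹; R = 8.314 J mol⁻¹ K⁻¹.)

n(Cd) = 25.0 / 112.41 = 0.2224 mol, so n(e⁻) = 2 × 0.2224 = 0.4448 mol.
The cells are in series, so the same 0.4448 mol of electrons passes through the second cell.
2 Cl⁻ → Cl₂ + 2 e⁻ — 2 mol e⁻ per mol Cl₂, so n(Cl₂) = 0.4448/2 = 0.2224 mol.
V = nRT/P = (0.2224 × 8.314 × 310) / (146 × 10³) = 0.00393 m³ = 3.93 L.

3.93 L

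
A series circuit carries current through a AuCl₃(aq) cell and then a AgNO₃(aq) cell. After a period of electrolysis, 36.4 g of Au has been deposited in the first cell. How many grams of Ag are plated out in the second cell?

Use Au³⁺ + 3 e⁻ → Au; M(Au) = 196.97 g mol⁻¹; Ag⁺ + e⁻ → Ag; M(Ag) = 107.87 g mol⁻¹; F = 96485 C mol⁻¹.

59.8 g

n(Au) = 36.4 / 196.97 = 0.1848 mol.
Since Au³⁺ + 3 e⁻ → Au, n(e⁻) passed = 3 × 0.1848 = 0.5544 mol.
Cells in series carry the same charge, so the same 0.5544 mol of electrons passes through cell 2.
Ag⁺ + e⁻ → Ag, so n(Ag) = 0.5544 / 1 = 0.5544 mol.
m(Ag) = 0.5544 × 107.87 = 59.8 g.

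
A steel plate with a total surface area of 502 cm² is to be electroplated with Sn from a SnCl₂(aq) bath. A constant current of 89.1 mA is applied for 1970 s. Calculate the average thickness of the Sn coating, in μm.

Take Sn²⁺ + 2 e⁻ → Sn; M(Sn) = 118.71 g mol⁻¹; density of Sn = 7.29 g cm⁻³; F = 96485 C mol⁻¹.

Q = I·t = 0.08910 × 1970.0 = 175.5 C; n(e⁻) = 0.001819 mol.
n(Sn) = n(e⁻)/2 = 0.0009096 mol, so m = 0.0009096 × 118.71 = 0.1080 g.
Volume = m/ρ = 0.1080 / 7.29 = 0.01481 cm³.
Thickness = V/A = 0.01481 / 502 = 2.95 × 10⁻⁵ cm = 0.295 μm.

0.295 μm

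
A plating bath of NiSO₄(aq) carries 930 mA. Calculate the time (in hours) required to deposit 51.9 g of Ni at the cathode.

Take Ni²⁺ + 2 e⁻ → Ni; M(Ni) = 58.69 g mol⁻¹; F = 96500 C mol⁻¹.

51.0 h

n(Ni) = m/M = 51.9 / 58.69 = 0.8843 mol.
Each Ni atom requires 2 electrons, so n(e⁻) = 2 × 0.8843 = 1.769 mol.
Q = n(e⁻)·F = 1.769 × 96500 = 170700 C.
t = Q/I = 170700 / 0.9300 A = 183500 s = 51.0 h.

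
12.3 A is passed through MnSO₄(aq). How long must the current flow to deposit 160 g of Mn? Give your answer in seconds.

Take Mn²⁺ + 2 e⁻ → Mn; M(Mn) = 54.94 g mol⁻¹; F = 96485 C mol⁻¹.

45700 s

n(Mn) = m/M = 160 / 54.94 = 2.912 mol.
Each Mn atom requires 2 electrons, so n(e⁻) = 2 × 2.912 = 5.825 mol.
Q = n(e⁻)·F = 5.825 × 96485 = 562000 C.
t = Q/I = 562000 / 12.30 A = 45690 s.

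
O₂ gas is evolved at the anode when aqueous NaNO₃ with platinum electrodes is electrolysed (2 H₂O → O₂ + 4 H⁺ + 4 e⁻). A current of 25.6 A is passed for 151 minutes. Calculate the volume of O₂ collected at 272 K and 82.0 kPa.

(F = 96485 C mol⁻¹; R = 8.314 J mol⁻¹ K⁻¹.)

Q = I·t = 25.60 A × 9060.0 s = 231900 C.
n(e⁻) = Q/F = 231900 / 96485 = 2.404 mol.
4 electrons are transferred per O₂ molecule, so n(O₂) = 2.404 / 4 = 0.6010 mol.
V = nRT/P = (0.6010 × 8.314 × 272) / (82.0 × 10³ Pa) = 0.0166 m³ = 16.6 L.

16.6 L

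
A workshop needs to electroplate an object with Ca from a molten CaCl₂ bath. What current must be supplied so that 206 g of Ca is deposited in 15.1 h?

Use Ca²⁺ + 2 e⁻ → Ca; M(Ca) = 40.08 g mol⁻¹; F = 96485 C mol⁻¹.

18.2 A

n(Ca) = 206 / 40.08 = 5.140 mol.
n(e⁻) = 2 × 5.140 = 10.28 mol.
Q = n(e⁻)·F = 10.28 × 96485 = 991800 C.
I = Q/t = 991800 / 54360 s = 18.2 A.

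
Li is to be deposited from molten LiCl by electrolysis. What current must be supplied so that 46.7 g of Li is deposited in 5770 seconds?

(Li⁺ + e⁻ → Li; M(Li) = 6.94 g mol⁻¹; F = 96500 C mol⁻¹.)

113 A

n(Li) = 46.7 / 6.94 = 6.729 mol.
n(e⁻) = 1 × 6.729 = 6.729 mol.
Q = n(e⁻)·F = 6.729 × 96500 = 649400 C.
I = Q/t = 649400 / 5770.0 s = 113 A.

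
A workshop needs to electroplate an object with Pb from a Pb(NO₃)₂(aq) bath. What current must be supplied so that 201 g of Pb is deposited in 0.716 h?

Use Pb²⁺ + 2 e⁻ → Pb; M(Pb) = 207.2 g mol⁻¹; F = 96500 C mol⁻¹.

72.6 A

n(Pb) = 201 / 207.2 = 0.9701 mol.
n(e⁻) = 2 × 0.9701 = 1.940 mol.
Q = n(e⁻)·F = 1.940 × 96500 = 187200 C.
I = Q/t = 187200 / 2577.6 s = 72.6 A.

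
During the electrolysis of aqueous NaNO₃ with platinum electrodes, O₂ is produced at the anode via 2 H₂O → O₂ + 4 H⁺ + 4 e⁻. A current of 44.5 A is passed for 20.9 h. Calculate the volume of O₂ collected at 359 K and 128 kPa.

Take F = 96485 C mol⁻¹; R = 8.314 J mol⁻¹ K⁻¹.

202 L

Q = I·t = 44.50 A × 75240 s = 3348000 C.
n(e⁻) = Q/F = 3348000 / 96485 = 34.70 mol.
4 electrons are transferred per O₂ molecule, so n(O₂) = 34.70 / 4 = 8.675 mol.
V = nRT/P = (8.675 × 8.314 × 359) / (128 × 10³ Pa) = 0.202 m³ = 202 L.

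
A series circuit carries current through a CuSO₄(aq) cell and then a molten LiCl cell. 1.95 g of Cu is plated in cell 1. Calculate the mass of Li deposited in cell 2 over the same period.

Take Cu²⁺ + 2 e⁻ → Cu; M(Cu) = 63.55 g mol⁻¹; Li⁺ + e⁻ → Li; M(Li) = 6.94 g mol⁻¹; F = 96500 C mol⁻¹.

0.426 g

n(Cu) = 1.95 / 63.55 = 0.03068 mol.
Since Cu²⁺ + 2 e⁻ → Cu, n(e⁻) passed = 2 × 0.03068 = 0.06137 mol.
Cells in series carry the same charge, so the same 0.06137 mol of electrons passes through cell 2.
Li⁺ + e⁻ → Li, so n(Li) = 0.06137 / 1 = 0.06137 mol.
m(Li) = 0.06137 × 6.94 = 0.426 g.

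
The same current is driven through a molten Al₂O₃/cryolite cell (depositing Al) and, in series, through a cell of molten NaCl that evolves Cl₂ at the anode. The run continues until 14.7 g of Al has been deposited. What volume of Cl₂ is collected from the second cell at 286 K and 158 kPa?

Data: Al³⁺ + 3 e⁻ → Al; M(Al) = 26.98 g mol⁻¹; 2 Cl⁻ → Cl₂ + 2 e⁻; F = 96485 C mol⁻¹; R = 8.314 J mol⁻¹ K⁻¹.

12.3 L

n(Al) = 14.7 / 26.98 = 0.5448 mol, so n(e⁻) = 3 × 0.5448 = 1.635 mol.
The cells are in series, so the same 1.635 mol of electrons passes through the second cell.
2 Cl⁻ → Cl₂ + 2 e⁻ — 2 mol e⁻ per mol Cl₂, so n(Cl₂) = 1.635/2 = 0.8173 mol.
V = nRT/P = (0.8173 × 8.314 × 286) / (158 × 10³) = 0.0123 m³ = 12.3 L.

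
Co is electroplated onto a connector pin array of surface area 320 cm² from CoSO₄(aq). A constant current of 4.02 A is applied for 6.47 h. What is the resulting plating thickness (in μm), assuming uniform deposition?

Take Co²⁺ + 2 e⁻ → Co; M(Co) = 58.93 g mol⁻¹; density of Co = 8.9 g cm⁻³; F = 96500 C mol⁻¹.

Q = I·t = 4.020 × 23292 = 93630 C; n(e⁻) = 0.9703 mol.
n(Co) = n(e⁻)/2 = 0.4851 mol, so m = 0.4851 × 58.93 = 28.59 g.
Volume = m/ρ = 28.59 / 8.9 = 3.212 cm³.
Thickness = V/A = 3.212 / 320 = 0.0100 cm = 100 μm.

100 μm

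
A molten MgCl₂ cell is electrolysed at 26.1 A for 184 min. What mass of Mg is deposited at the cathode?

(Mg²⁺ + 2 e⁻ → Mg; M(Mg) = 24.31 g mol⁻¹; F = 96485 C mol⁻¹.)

Q = I·t = 26.10 A × 11040 s = 288100 C.
n(e⁻) = Q/F = 288100 / 96485 = 2.986 mol.
Mg²⁺ + 2 e⁻ → Mg, so n(Mg) = n(e⁻)/2 = 1.493 mol.
m = n·M = 1.493 × 24.31 = 36.3 g.

36.3 g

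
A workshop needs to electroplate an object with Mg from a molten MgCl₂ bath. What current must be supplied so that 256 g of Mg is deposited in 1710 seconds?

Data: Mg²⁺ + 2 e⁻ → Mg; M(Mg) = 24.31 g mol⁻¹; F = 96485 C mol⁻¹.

1190 A

n(Mg) = 256 / 24.31 = 10.53 mol.
n(e⁻) = 2 × 10.53 = 21.06 mol.
Q = n(e⁻)·F = 21.06 × 96485 = 2032000 C.
I = Q/t = 2032000 / 1710.0 s = 1190 A.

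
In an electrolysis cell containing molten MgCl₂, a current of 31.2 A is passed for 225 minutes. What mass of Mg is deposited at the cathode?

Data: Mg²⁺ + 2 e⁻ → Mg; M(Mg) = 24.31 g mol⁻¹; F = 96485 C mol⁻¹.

53.1 g

Q = I·t = 31.20 A × 13500 s = 421200 C.
n(e⁻) = Q/F = 421200 / 96485 = 4.365 mol.
Mg²⁺ + 2 e⁻ → Mg, so n(Mg) = n(e⁻)/2 = 2.183 mol.
m = n·M = 2.183 × 24.31 = 53.1 g.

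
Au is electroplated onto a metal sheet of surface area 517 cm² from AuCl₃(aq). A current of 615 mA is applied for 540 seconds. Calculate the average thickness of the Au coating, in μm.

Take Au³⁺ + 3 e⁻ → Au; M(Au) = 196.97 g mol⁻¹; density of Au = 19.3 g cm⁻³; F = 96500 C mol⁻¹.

Q = I·t = 0.6150 × 540.00 = 332.1 C; n(e⁻) = 0.003441 mol.
n(Au) = n(e⁻)/3 = 0.001147 mol, so m = 0.001147 × 196.97 = 0.2260 g.
Volume = m/ρ = 0.2260 / 19.3 = 0.01171 cm³.
Thickness = V/A = 0.01171 / 517 = 2.26 × 10⁻⁵ cm = 0.226 μm.

0.226 μm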